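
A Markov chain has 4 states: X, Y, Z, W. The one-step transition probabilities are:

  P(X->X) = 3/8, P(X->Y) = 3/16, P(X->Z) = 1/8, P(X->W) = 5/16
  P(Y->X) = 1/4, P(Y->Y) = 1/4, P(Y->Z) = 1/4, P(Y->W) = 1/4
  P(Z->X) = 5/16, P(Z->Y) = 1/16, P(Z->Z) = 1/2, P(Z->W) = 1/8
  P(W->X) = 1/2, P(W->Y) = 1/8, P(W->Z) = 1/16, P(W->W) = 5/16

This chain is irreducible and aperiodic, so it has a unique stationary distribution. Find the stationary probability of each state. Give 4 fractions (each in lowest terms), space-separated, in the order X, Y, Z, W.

The stationary distribution satisfies pi = pi * P, i.e.:
  pi_X = 3/8*pi_X + 1/4*pi_Y + 5/16*pi_Z + 1/2*pi_W
  pi_Y = 3/16*pi_X + 1/4*pi_Y + 1/16*pi_Z + 1/8*pi_W
  pi_Z = 1/8*pi_X + 1/4*pi_Y + 1/2*pi_Z + 1/16*pi_W
  pi_W = 5/16*pi_X + 1/4*pi_Y + 1/8*pi_Z + 5/16*pi_W
with normalization: pi_X + pi_Y + pi_Z + pi_W = 1.

Using the first 3 balance equations plus normalization, the linear system A*pi = b is:
  [-5/8, 1/4, 5/16, 1/2] . pi = 0
  [3/16, -3/4, 1/16, 1/8] . pi = 0
  [1/8, 1/4, -1/2, 1/16] . pi = 0
  [1, 1, 1, 1] . pi = 1

Solving yields:
  pi_X = 904/2405
  pi_Y = 373/2405
  pi_Z = 492/2405
  pi_W = 636/2405

Verification (pi * P):
  904/2405*3/8 + 373/2405*1/4 + 492/2405*5/16 + 636/2405*1/2 = 904/2405 = pi_X  (ok)
  904/2405*3/16 + 373/2405*1/4 + 492/2405*1/16 + 636/2405*1/8 = 373/2405 = pi_Y  (ok)
  904/2405*1/8 + 373/2405*1/4 + 492/2405*1/2 + 636/2405*1/16 = 492/2405 = pi_Z  (ok)
  904/2405*5/16 + 373/2405*1/4 + 492/2405*1/8 + 636/2405*5/16 = 636/2405 = pi_W  (ok)

Answer: 904/2405 373/2405 492/2405 636/2405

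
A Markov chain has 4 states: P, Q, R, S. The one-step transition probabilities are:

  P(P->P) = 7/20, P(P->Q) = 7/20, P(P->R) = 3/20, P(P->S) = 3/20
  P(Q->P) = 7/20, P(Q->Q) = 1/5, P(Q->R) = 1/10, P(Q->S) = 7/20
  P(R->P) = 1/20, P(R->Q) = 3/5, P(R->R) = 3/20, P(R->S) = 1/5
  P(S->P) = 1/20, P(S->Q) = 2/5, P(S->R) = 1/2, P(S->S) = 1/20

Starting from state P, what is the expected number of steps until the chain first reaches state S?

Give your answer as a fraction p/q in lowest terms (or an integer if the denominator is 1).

Answer: 300/67

Derivation:
Let h_i = expected steps to first reach S from state i.
Boundary: h_S = 0.
First-step equations for the other states:
  h_P = 1 + 7/20*h_P + 7/20*h_Q + 3/20*h_R + 3/20*h_S
  h_Q = 1 + 7/20*h_P + 1/5*h_Q + 1/10*h_R + 7/20*h_S
  h_R = 1 + 1/20*h_P + 3/5*h_Q + 3/20*h_R + 1/5*h_S

Substituting h_S = 0 and rearranging gives the linear system (I - Q) h = 1:
  [13/20, -7/20, -3/20] . (h_P, h_Q, h_R) = 1
  [-7/20, 4/5, -1/10] . (h_P, h_Q, h_R) = 1
  [-1/20, -3/5, 17/20] . (h_P, h_Q, h_R) = 1

Solving yields:
  h_P = 300/67
  h_Q = 7720/2077
  h_R = 8440/2077

Starting state is P, so the expected hitting time is h_P = 300/67.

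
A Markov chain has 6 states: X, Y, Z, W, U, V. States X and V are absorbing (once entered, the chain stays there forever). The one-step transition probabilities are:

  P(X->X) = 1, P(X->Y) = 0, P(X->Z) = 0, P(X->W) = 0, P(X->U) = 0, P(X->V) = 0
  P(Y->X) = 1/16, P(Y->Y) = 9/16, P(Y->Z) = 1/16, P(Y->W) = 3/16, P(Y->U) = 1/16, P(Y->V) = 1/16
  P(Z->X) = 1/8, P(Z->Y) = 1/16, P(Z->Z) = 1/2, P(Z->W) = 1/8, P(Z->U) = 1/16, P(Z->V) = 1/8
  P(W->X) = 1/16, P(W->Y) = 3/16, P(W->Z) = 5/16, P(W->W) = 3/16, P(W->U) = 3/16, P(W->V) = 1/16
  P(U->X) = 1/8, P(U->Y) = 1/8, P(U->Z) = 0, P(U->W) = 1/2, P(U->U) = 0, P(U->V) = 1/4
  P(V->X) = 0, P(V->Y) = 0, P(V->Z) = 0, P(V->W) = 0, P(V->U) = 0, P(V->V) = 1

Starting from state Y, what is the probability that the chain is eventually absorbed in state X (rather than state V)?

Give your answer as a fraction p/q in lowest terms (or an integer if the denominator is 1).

Answer: 193/411

Derivation:
Let a_i = P(absorbed in X | start in state i).
Boundary conditions: a_X = 1, a_V = 0.
For each transient state i, a_i = sum_j P(i->j) * a_j:
  a_Y = 1/16*a_X + 9/16*a_Y + 1/16*a_Z + 3/16*a_W + 1/16*a_U + 1/16*a_V
  a_Z = 1/8*a_X + 1/16*a_Y + 1/2*a_Z + 1/8*a_W + 1/16*a_U + 1/8*a_V
  a_W = 1/16*a_X + 3/16*a_Y + 5/16*a_Z + 3/16*a_W + 3/16*a_U + 1/16*a_V
  a_U = 1/8*a_X + 1/8*a_Y + 0*a_Z + 1/2*a_W + 0*a_U + 1/4*a_V

Substituting a_X = 1 and a_V = 0, rearrange to (I - Q) a = r where r[i] = P(i -> X):
  [7/16, -1/16, -3/16, -1/16] . (a_Y, a_Z, a_W, a_U) = 1/16
  [-1/16, 1/2, -1/8, -1/16] . (a_Y, a_Z, a_W, a_U) = 1/8
  [-3/16, -5/16, 13/16, -3/16] . (a_Y, a_Z, a_W, a_U) = 1/16
  [-1/8, 0, -1/2, 1] . (a_Y, a_Z, a_W, a_U) = 1/8

Solving yields:
  a_Y = 193/411
  a_Z = 196/411
  a_W = 191/411
  a_U = 57/137

Starting state is Y, so the absorption probability is a_Y = 193/411.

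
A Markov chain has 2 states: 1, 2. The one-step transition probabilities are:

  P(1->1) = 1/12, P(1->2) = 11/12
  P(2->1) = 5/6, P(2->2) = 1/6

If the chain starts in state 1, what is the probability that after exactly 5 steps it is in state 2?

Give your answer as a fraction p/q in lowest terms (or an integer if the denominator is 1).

Answer: 1991/3072

Derivation:
Computing P^5 by repeated multiplication:
P^1 =
  1: [1/12, 11/12]
  2: [5/6, 1/6]
P^2 =
  1: [37/48, 11/48]
  2: [5/24, 19/24]
P^3 =
  1: [49/192, 143/192]
  2: [65/96, 31/96]
P^4 =
  1: [493/768, 275/768]
  2: [125/384, 259/384]
P^5 =
  1: [1081/3072, 1991/3072]
  2: [905/1536, 631/1536]

(P^5)[1 -> 2] = 1991/3072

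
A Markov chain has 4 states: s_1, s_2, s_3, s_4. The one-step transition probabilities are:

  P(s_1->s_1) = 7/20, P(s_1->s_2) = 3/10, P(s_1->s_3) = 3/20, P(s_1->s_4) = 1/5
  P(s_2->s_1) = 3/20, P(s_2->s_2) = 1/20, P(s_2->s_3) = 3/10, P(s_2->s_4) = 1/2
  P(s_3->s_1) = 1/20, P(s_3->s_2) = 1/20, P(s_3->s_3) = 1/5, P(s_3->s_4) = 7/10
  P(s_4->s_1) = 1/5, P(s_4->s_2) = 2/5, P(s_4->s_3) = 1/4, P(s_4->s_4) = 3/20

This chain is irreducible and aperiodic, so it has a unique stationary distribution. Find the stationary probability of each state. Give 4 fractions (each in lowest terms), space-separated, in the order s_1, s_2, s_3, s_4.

The stationary distribution satisfies pi = pi * P, i.e.:
  pi_s_1 = 7/20*pi_s_1 + 3/20*pi_s_2 + 1/20*pi_s_3 + 1/5*pi_s_4
  pi_s_2 = 3/10*pi_s_1 + 1/20*pi_s_2 + 1/20*pi_s_3 + 2/5*pi_s_4
  pi_s_3 = 3/20*pi_s_1 + 3/10*pi_s_2 + 1/5*pi_s_3 + 1/4*pi_s_4
  pi_s_4 = 1/5*pi_s_1 + 1/2*pi_s_2 + 7/10*pi_s_3 + 3/20*pi_s_4
with normalization: pi_s_1 + pi_s_2 + pi_s_3 + pi_s_4 = 1.

Using the first 3 balance equations plus normalization, the linear system A*pi = b is:
  [-13/20, 3/20, 1/20, 1/5] . pi = 0
  [3/10, -19/20, 1/20, 2/5] . pi = 0
  [3/20, 3/10, -4/5, 1/4] . pi = 0
  [1, 1, 1, 1] . pi = 1

Solving yields:
  pi_s_1 = 867/4781
  pi_s_2 = 2131/9562
  pi_s_3 = 2213/9562
  pi_s_4 = 1742/4781

Verification (pi * P):
  867/4781*7/20 + 2131/9562*3/20 + 2213/9562*1/20 + 1742/4781*1/5 = 867/4781 = pi_s_1  (ok)
  867/4781*3/10 + 2131/9562*1/20 + 2213/9562*1/20 + 1742/4781*2/5 = 2131/9562 = pi_s_2  (ok)
  867/4781*3/20 + 2131/9562*3/10 + 2213/9562*1/5 + 1742/4781*1/4 = 2213/9562 = pi_s_3  (ok)
  867/4781*1/5 + 2131/9562*1/2 + 2213/9562*7/10 + 1742/4781*3/20 = 1742/4781 = pi_s_4  (ok)

Answer: 867/4781 2131/9562 2213/9562 1742/4781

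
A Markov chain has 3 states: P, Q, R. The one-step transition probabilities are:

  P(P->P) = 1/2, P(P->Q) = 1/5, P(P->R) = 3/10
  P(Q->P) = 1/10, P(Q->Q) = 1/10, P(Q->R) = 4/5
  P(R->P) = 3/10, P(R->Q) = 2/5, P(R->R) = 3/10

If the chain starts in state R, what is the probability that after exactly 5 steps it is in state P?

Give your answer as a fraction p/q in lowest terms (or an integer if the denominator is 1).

Answer: 7763/25000

Derivation:
Computing P^5 by repeated multiplication:
P^1 =
  P: [1/2, 1/5, 3/10]
  Q: [1/10, 1/10, 4/5]
  R: [3/10, 2/5, 3/10]
P^2 =
  P: [9/25, 6/25, 2/5]
  Q: [3/10, 7/20, 7/20]
  R: [7/25, 11/50, 1/2]
P^3 =
  P: [81/250, 32/125, 21/50]
  Q: [29/100, 47/200, 19/40]
  R: [39/125, 139/500, 41/100]
P^4 =
  P: [196/625, 323/1250, 107/250]
  Q: [311/1000, 543/2000, 167/400]
  R: [767/2500, 1271/5000, 439/1000]
P^5 =
  P: [972/3125, 3247/12500, 1073/2500]
  Q: [3079/10000, 5127/20000, 1743/4000]
  R: [7763/25000, 13119/50000, 4271/10000]

(P^5)[R -> P] = 7763/25000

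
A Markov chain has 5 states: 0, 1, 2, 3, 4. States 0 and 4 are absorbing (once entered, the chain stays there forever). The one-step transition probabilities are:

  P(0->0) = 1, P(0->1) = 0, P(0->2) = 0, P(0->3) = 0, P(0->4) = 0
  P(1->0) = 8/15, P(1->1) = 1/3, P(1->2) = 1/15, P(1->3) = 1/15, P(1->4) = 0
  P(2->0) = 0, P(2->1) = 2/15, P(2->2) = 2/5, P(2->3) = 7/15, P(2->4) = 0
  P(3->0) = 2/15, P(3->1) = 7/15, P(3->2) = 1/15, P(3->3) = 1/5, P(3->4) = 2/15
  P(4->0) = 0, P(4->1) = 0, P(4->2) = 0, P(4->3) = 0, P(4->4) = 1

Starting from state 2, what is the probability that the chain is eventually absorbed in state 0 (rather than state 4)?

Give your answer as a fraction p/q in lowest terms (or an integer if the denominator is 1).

Answer: 91/109

Derivation:
Let a_i = P(absorbed in 0 | start in state i).
Boundary conditions: a_0 = 1, a_4 = 0.
For each transient state i, a_i = sum_j P(i->j) * a_j:
  a_1 = 8/15*a_0 + 1/3*a_1 + 1/15*a_2 + 1/15*a_3 + 0*a_4
  a_2 = 0*a_0 + 2/15*a_1 + 2/5*a_2 + 7/15*a_3 + 0*a_4
  a_3 = 2/15*a_0 + 7/15*a_1 + 1/15*a_2 + 1/5*a_3 + 2/15*a_4

Substituting a_0 = 1 and a_4 = 0, rearrange to (I - Q) a = r where r[i] = P(i -> 0):
  [2/3, -1/15, -1/15] . (a_1, a_2, a_3) = 8/15
  [-2/15, 3/5, -7/15] . (a_1, a_2, a_3) = 0
  [-7/15, -1/15, 4/5] . (a_1, a_2, a_3) = 2/15

Solving yields:
  a_1 = 105/109
  a_2 = 91/109
  a_3 = 87/109

Starting state is 2, so the absorption probability is a_2 = 91/109.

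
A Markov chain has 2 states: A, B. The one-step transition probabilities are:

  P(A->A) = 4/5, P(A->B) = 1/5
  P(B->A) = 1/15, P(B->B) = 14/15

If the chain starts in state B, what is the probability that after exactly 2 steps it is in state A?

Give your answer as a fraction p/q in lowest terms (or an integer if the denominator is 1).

Answer: 26/225

Derivation:
Computing P^2 by repeated multiplication:
P^1 =
  A: [4/5, 1/5]
  B: [1/15, 14/15]
P^2 =
  A: [49/75, 26/75]
  B: [26/225, 199/225]

(P^2)[B -> A] = 26/225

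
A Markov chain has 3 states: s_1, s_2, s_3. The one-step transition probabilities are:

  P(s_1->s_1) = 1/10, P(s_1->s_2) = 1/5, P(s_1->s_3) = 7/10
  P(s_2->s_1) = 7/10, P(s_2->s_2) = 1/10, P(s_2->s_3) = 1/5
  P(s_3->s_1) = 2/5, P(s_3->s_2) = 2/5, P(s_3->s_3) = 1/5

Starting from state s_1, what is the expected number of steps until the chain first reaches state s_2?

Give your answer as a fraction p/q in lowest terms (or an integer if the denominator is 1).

Answer: 75/22

Derivation:
Let h_i = expected steps to first reach s_2 from state i.
Boundary: h_s_2 = 0.
First-step equations for the other states:
  h_s_1 = 1 + 1/10*h_s_1 + 1/5*h_s_2 + 7/10*h_s_3
  h_s_3 = 1 + 2/5*h_s_1 + 2/5*h_s_2 + 1/5*h_s_3

Substituting h_s_2 = 0 and rearranging gives the linear system (I - Q) h = 1:
  [9/10, -7/10] . (h_s_1, h_s_3) = 1
  [-2/5, 4/5] . (h_s_1, h_s_3) = 1

Solving yields:
  h_s_1 = 75/22
  h_s_3 = 65/22

Starting state is s_1, so the expected hitting time is h_s_1 = 75/22.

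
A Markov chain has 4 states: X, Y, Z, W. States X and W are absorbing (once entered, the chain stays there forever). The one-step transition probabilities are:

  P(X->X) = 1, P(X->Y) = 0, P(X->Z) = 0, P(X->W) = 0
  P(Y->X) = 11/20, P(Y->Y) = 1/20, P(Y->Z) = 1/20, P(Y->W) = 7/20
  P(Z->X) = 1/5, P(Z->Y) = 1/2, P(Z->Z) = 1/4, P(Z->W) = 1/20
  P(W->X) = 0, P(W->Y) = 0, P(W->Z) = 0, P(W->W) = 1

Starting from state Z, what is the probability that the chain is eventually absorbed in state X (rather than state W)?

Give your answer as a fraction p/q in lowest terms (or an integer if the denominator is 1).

Let a_i = P(absorbed in X | start in state i).
Boundary conditions: a_X = 1, a_W = 0.
For each transient state i, a_i = sum_j P(i->j) * a_j:
  a_Y = 11/20*a_X + 1/20*a_Y + 1/20*a_Z + 7/20*a_W
  a_Z = 1/5*a_X + 1/2*a_Y + 1/4*a_Z + 1/20*a_W

Substituting a_X = 1 and a_W = 0, rearrange to (I - Q) a = r where r[i] = P(i -> X):
  [19/20, -1/20] . (a_Y, a_Z) = 11/20
  [-1/2, 3/4] . (a_Y, a_Z) = 1/5

Solving yields:
  a_Y = 169/275
  a_Z = 186/275

Starting state is Z, so the absorption probability is a_Z = 186/275.

Answer: 186/275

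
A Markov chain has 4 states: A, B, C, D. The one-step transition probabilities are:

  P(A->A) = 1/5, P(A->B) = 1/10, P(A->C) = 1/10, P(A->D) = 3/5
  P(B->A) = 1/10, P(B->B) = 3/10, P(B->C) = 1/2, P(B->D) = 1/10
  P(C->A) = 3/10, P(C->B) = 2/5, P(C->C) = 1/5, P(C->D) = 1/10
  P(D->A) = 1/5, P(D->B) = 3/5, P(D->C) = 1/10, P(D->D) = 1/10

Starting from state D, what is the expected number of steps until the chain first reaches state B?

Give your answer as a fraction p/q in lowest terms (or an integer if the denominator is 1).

Answer: 36/17

Derivation:
Let h_i = expected steps to first reach B from state i.
Boundary: h_B = 0.
First-step equations for the other states:
  h_A = 1 + 1/5*h_A + 1/10*h_B + 1/10*h_C + 3/5*h_D
  h_C = 1 + 3/10*h_A + 2/5*h_B + 1/5*h_C + 1/10*h_D
  h_D = 1 + 1/5*h_A + 3/5*h_B + 1/10*h_C + 1/10*h_D

Substituting h_B = 0 and rearranging gives the linear system (I - Q) h = 1:
  [4/5, -1/10, -3/5] . (h_A, h_C, h_D) = 1
  [-3/10, 4/5, -1/10] . (h_A, h_C, h_D) = 1
  [-1/5, -1/10, 9/10] . (h_A, h_C, h_D) = 1

Solving yields:
  h_A = 54/17
  h_C = 46/17
  h_D = 36/17

Starting state is D, so the expected hitting time is h_D = 36/17.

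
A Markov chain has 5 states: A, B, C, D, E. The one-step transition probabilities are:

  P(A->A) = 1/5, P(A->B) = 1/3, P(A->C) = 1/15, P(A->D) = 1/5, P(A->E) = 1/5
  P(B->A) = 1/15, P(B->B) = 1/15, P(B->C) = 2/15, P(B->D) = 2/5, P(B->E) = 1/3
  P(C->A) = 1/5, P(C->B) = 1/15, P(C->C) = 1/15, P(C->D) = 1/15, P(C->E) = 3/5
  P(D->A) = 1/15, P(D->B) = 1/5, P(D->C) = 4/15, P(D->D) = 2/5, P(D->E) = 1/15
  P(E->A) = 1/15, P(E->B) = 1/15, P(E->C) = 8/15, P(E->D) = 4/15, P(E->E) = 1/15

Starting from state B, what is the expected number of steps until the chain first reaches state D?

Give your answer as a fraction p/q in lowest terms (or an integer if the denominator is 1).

Let h_i = expected steps to first reach D from state i.
Boundary: h_D = 0.
First-step equations for the other states:
  h_A = 1 + 1/5*h_A + 1/3*h_B + 1/15*h_C + 1/5*h_D + 1/5*h_E
  h_B = 1 + 1/15*h_A + 1/15*h_B + 2/15*h_C + 2/5*h_D + 1/3*h_E
  h_C = 1 + 1/5*h_A + 1/15*h_B + 1/15*h_C + 1/15*h_D + 3/5*h_E
  h_E = 1 + 1/15*h_A + 1/15*h_B + 8/15*h_C + 4/15*h_D + 1/15*h_E

Substituting h_D = 0 and rearranging gives the linear system (I - Q) h = 1:
  [4/5, -1/3, -1/15, -1/5] . (h_A, h_B, h_C, h_E) = 1
  [-1/15, 14/15, -2/15, -1/3] . (h_A, h_B, h_C, h_E) = 1
  [-1/5, -1/15, 14/15, -3/5] . (h_A, h_B, h_C, h_E) = 1
  [-1/15, -1/15, -8/15, 14/15] . (h_A, h_B, h_C, h_E) = 1

Solving yields:
  h_A = 64725/14479
  h_B = 55530/14479
  h_C = 77205/14479
  h_E = 68220/14479

Starting state is B, so the expected hitting time is h_B = 55530/14479.

Answer: 55530/14479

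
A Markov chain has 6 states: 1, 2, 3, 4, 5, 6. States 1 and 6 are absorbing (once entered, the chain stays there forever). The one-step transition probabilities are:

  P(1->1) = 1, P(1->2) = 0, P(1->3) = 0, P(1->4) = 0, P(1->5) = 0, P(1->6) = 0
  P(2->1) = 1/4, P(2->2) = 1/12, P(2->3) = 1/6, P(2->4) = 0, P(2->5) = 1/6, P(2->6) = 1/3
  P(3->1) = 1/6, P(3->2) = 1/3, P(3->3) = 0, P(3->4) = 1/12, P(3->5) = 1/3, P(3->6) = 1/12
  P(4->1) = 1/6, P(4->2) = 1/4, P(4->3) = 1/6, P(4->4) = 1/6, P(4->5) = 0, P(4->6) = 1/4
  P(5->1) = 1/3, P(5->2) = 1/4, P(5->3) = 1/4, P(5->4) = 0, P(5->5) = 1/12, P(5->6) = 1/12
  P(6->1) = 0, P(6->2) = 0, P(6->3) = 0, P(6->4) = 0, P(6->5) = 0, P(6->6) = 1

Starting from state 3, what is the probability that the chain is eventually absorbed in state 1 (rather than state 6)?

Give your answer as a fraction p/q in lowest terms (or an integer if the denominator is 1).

Answer: 6413/10806

Derivation:
Let a_i = P(absorbed in 1 | start in state i).
Boundary conditions: a_1 = 1, a_6 = 0.
For each transient state i, a_i = sum_j P(i->j) * a_j:
  a_2 = 1/4*a_1 + 1/12*a_2 + 1/6*a_3 + 0*a_4 + 1/6*a_5 + 1/3*a_6
  a_3 = 1/6*a_1 + 1/3*a_2 + 0*a_3 + 1/12*a_4 + 1/3*a_5 + 1/12*a_6
  a_4 = 1/6*a_1 + 1/4*a_2 + 1/6*a_3 + 1/6*a_4 + 0*a_5 + 1/4*a_6
  a_5 = 1/3*a_1 + 1/4*a_2 + 1/4*a_3 + 0*a_4 + 1/12*a_5 + 1/12*a_6

Substituting a_1 = 1 and a_6 = 0, rearrange to (I - Q) a = r where r[i] = P(i -> 1):
  [11/12, -1/6, 0, -1/6] . (a_2, a_3, a_4, a_5) = 1/4
  [-1/3, 1, -1/12, -1/3] . (a_2, a_3, a_4, a_5) = 1/6
  [-1/4, -1/6, 5/6, 0] . (a_2, a_3, a_4, a_5) = 1/6
  [-1/4, -1/4, 0, 11/12] . (a_2, a_3, a_4, a_5) = 1/3

Solving yields:
  a_2 = 2707/5403
  a_3 = 6413/10806
  a_4 = 2534/5403
  a_5 = 2385/3602

Starting state is 3, so the absorption probability is a_3 = 6413/10806.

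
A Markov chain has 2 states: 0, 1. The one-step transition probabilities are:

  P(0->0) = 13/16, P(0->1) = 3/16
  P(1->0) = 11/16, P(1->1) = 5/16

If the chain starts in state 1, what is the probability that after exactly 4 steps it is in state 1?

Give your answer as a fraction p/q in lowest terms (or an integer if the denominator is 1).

Answer: 1757/8192

Derivation:
Computing P^4 by repeated multiplication:
P^1 =
  0: [13/16, 3/16]
  1: [11/16, 5/16]
P^2 =
  0: [101/128, 27/128]
  1: [99/128, 29/128]
P^3 =
  0: [805/1024, 219/1024]
  1: [803/1024, 221/1024]
P^4 =
  0: [6437/8192, 1755/8192]
  1: [6435/8192, 1757/8192]

(P^4)[1 -> 1] = 1757/8192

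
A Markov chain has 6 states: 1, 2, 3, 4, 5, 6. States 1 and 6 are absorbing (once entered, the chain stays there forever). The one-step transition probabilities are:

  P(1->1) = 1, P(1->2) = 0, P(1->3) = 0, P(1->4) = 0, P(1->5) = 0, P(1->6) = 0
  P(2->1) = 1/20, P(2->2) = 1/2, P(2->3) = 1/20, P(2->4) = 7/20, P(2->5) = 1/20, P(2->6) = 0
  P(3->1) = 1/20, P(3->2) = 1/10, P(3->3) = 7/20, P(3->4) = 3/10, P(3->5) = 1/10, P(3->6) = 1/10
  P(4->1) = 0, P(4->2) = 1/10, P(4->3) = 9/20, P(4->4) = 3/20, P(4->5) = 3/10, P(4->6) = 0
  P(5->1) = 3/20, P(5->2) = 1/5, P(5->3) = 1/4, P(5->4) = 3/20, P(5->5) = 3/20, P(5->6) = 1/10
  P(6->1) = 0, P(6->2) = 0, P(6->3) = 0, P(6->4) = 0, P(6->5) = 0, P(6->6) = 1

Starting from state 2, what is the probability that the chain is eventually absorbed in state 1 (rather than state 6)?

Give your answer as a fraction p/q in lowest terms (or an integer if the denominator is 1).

Answer: 3296/5869

Derivation:
Let a_i = P(absorbed in 1 | start in state i).
Boundary conditions: a_1 = 1, a_6 = 0.
For each transient state i, a_i = sum_j P(i->j) * a_j:
  a_2 = 1/20*a_1 + 1/2*a_2 + 1/20*a_3 + 7/20*a_4 + 1/20*a_5 + 0*a_6
  a_3 = 1/20*a_1 + 1/10*a_2 + 7/20*a_3 + 3/10*a_4 + 1/10*a_5 + 1/10*a_6
  a_4 = 0*a_1 + 1/10*a_2 + 9/20*a_3 + 3/20*a_4 + 3/10*a_5 + 0*a_6
  a_5 = 3/20*a_1 + 1/5*a_2 + 1/4*a_3 + 3/20*a_4 + 3/20*a_5 + 1/10*a_6

Substituting a_1 = 1 and a_6 = 0, rearrange to (I - Q) a = r where r[i] = P(i -> 1):
  [1/2, -1/20, -7/20, -1/20] . (a_2, a_3, a_4, a_5) = 1/20
  [-1/10, 13/20, -3/10, -1/10] . (a_2, a_3, a_4, a_5) = 1/20
  [-1/10, -9/20, 17/20, -3/10] . (a_2, a_3, a_4, a_5) = 0
  [-1/5, -1/4, -3/20, 17/20] . (a_2, a_3, a_4, a_5) = 3/20

Solving yields:
  a_2 = 3296/5869
  a_3 = 2837/5869
  a_4 = 3011/5869
  a_5 = 3177/5869

Starting state is 2, so the absorption probability is a_2 = 3296/5869.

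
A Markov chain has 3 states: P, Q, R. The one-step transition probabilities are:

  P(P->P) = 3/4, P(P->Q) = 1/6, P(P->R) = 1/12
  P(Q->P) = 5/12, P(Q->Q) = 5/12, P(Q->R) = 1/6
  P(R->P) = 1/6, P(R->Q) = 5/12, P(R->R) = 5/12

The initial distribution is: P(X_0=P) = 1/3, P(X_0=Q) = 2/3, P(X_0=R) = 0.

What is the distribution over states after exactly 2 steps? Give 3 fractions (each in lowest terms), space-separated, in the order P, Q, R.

Answer: 241/432 41/144 17/108

Derivation:
Propagating the distribution step by step (d_{t+1} = d_t * P):
d_0 = (P=1/3, Q=2/3, R=0)
  d_1[P] = 1/3*3/4 + 2/3*5/12 + 0*1/6 = 19/36
  d_1[Q] = 1/3*1/6 + 2/3*5/12 + 0*5/12 = 1/3
  d_1[R] = 1/3*1/12 + 2/3*1/6 + 0*5/12 = 5/36
d_1 = (P=19/36, Q=1/3, R=5/36)
  d_2[P] = 19/36*3/4 + 1/3*5/12 + 5/36*1/6 = 241/432
  d_2[Q] = 19/36*1/6 + 1/3*5/12 + 5/36*5/12 = 41/144
  d_2[R] = 19/36*1/12 + 1/3*1/6 + 5/36*5/12 = 17/108
d_2 = (P=241/432, Q=41/144, R=17/108)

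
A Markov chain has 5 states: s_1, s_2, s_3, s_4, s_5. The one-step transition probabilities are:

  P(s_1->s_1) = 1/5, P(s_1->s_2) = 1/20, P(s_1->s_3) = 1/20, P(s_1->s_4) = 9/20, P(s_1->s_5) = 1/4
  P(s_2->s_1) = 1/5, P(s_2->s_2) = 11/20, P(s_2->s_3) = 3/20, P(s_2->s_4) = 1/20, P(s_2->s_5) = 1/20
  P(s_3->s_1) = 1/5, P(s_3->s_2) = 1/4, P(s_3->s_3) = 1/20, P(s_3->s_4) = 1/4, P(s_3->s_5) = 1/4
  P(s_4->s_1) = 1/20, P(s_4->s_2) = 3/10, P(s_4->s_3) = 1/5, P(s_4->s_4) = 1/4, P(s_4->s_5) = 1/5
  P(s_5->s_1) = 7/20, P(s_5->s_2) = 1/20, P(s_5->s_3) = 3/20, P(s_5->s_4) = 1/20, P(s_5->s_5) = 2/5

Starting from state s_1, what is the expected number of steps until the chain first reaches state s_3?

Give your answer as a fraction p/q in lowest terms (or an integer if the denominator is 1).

Let h_i = expected steps to first reach s_3 from state i.
Boundary: h_s_3 = 0.
First-step equations for the other states:
  h_s_1 = 1 + 1/5*h_s_1 + 1/20*h_s_2 + 1/20*h_s_3 + 9/20*h_s_4 + 1/4*h_s_5
  h_s_2 = 1 + 1/5*h_s_1 + 11/20*h_s_2 + 3/20*h_s_3 + 1/20*h_s_4 + 1/20*h_s_5
  h_s_4 = 1 + 1/20*h_s_1 + 3/10*h_s_2 + 1/5*h_s_3 + 1/4*h_s_4 + 1/5*h_s_5
  h_s_5 = 1 + 7/20*h_s_1 + 1/20*h_s_2 + 3/20*h_s_3 + 1/20*h_s_4 + 2/5*h_s_5

Substituting h_s_3 = 0 and rearranging gives the linear system (I - Q) h = 1:
  [4/5, -1/20, -9/20, -1/4] . (h_s_1, h_s_2, h_s_4, h_s_5) = 1
  [-1/5, 9/20, -1/20, -1/20] . (h_s_1, h_s_2, h_s_4, h_s_5) = 1
  [-1/20, -3/10, 3/4, -1/5] . (h_s_1, h_s_2, h_s_4, h_s_5) = 1
  [-7/20, -1/20, -1/20, 3/5] . (h_s_1, h_s_2, h_s_4, h_s_5) = 1

Solving yields:
  h_s_1 = 22600/2903
  h_s_2 = 21040/2903
  h_s_4 = 19500/2903
  h_s_5 = 21400/2903

Starting state is s_1, so the expected hitting time is h_s_1 = 22600/2903.

Answer: 22600/2903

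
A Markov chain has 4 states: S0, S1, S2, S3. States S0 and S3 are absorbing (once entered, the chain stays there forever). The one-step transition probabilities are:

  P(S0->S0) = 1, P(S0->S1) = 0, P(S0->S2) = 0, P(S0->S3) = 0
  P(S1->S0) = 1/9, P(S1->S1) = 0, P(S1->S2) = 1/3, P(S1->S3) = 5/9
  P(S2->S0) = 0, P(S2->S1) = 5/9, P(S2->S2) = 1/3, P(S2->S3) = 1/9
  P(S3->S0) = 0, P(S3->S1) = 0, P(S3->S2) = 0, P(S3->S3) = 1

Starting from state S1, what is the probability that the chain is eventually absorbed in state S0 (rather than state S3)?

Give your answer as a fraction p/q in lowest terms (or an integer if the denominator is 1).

Let a_i = P(absorbed in S0 | start in state i).
Boundary conditions: a_S0 = 1, a_S3 = 0.
For each transient state i, a_i = sum_j P(i->j) * a_j:
  a_S1 = 1/9*a_S0 + 0*a_S1 + 1/3*a_S2 + 5/9*a_S3
  a_S2 = 0*a_S0 + 5/9*a_S1 + 1/3*a_S2 + 1/9*a_S3

Substituting a_S0 = 1 and a_S3 = 0, rearrange to (I - Q) a = r where r[i] = P(i -> S0):
  [1, -1/3] . (a_S1, a_S2) = 1/9
  [-5/9, 2/3] . (a_S1, a_S2) = 0

Solving yields:
  a_S1 = 2/13
  a_S2 = 5/39

Starting state is S1, so the absorption probability is a_S1 = 2/13.

Answer: 2/13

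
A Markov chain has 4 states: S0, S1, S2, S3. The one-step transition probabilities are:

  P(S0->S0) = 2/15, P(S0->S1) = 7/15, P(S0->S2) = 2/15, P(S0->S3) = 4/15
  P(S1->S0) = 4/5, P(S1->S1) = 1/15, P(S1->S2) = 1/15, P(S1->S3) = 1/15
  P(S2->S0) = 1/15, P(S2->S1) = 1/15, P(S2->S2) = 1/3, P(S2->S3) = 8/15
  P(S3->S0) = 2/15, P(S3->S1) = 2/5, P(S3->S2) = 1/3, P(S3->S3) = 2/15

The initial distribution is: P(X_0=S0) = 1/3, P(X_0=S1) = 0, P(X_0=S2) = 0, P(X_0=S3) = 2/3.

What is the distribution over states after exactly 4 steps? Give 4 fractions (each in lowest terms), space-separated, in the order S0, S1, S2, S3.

Answer: 48743/151875 37454/151875 31106/151875 11524/50625

Derivation:
Propagating the distribution step by step (d_{t+1} = d_t * P):
d_0 = (S0=1/3, S1=0, S2=0, S3=2/3)
  d_1[S0] = 1/3*2/15 + 0*4/5 + 0*1/15 + 2/3*2/15 = 2/15
  d_1[S1] = 1/3*7/15 + 0*1/15 + 0*1/15 + 2/3*2/5 = 19/45
  d_1[S2] = 1/3*2/15 + 0*1/15 + 0*1/3 + 2/3*1/3 = 4/15
  d_1[S3] = 1/3*4/15 + 0*1/15 + 0*8/15 + 2/3*2/15 = 8/45
d_1 = (S0=2/15, S1=19/45, S2=4/15, S3=8/45)
  d_2[S0] = 2/15*2/15 + 19/45*4/5 + 4/15*1/15 + 8/45*2/15 = 268/675
  d_2[S1] = 2/15*7/15 + 19/45*1/15 + 4/15*1/15 + 8/45*2/5 = 121/675
  d_2[S2] = 2/15*2/15 + 19/45*1/15 + 4/15*1/3 + 8/45*1/3 = 131/675
  d_2[S3] = 2/15*4/15 + 19/45*1/15 + 4/15*8/15 + 8/45*2/15 = 31/135
d_2 = (S0=268/675, S1=121/675, S2=131/675, S3=31/135)
  d_3[S0] = 268/675*2/15 + 121/675*4/5 + 131/675*1/15 + 31/135*2/15 = 2429/10125
  d_3[S1] = 268/675*7/15 + 121/675*1/15 + 131/675*1/15 + 31/135*2/5 = 3058/10125
  d_3[S2] = 268/675*2/15 + 121/675*1/15 + 131/675*1/3 + 31/135*1/3 = 2087/10125
  d_3[S3] = 268/675*4/15 + 121/675*1/15 + 131/675*8/15 + 31/135*2/15 = 2551/10125
d_3 = (S0=2429/10125, S1=3058/10125, S2=2087/10125, S3=2551/10125)
  d_4[S0] = 2429/10125*2/15 + 3058/10125*4/5 + 2087/10125*1/15 + 2551/10125*2/15 = 48743/151875
  d_4[S1] = 2429/10125*7/15 + 3058/10125*1/15 + 2087/10125*1/15 + 2551/10125*2/5 = 37454/151875
  d_4[S2] = 2429/10125*2/15 + 3058/10125*1/15 + 2087/10125*1/3 + 2551/10125*1/3 = 31106/151875
  d_4[S3] = 2429/10125*4/15 + 3058/10125*1/15 + 2087/10125*8/15 + 2551/10125*2/15 = 11524/50625
d_4 = (S0=48743/151875, S1=37454/151875, S2=31106/151875, S3=11524/50625)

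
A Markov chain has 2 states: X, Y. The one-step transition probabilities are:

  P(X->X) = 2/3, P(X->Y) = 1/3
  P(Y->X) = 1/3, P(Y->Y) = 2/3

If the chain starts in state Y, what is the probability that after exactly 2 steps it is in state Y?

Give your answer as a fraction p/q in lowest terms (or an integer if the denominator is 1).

Computing P^2 by repeated multiplication:
P^1 =
  X: [2/3, 1/3]
  Y: [1/3, 2/3]
P^2 =
  X: [5/9, 4/9]
  Y: [4/9, 5/9]

(P^2)[Y -> Y] = 5/9

Answer: 5/9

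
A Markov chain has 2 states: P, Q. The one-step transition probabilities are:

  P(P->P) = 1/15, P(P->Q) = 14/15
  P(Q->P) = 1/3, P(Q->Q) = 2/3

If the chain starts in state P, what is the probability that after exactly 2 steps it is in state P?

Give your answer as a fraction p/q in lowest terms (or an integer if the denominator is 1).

Computing P^2 by repeated multiplication:
P^1 =
  P: [1/15, 14/15]
  Q: [1/3, 2/3]
P^2 =
  P: [71/225, 154/225]
  Q: [11/45, 34/45]

(P^2)[P -> P] = 71/225

Answer: 71/225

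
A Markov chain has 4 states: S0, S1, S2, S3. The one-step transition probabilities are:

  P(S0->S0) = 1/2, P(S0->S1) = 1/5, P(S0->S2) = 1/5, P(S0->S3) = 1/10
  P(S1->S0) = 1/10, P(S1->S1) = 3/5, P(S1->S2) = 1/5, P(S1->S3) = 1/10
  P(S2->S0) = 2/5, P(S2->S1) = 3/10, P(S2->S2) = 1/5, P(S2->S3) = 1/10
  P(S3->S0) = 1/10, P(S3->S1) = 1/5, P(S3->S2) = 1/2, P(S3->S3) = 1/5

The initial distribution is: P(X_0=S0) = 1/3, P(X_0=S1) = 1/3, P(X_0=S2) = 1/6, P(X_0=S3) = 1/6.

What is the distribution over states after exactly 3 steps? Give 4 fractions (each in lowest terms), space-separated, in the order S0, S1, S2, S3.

Propagating the distribution step by step (d_{t+1} = d_t * P):
d_0 = (S0=1/3, S1=1/3, S2=1/6, S3=1/6)
  d_1[S0] = 1/3*1/2 + 1/3*1/10 + 1/6*2/5 + 1/6*1/10 = 17/60
  d_1[S1] = 1/3*1/5 + 1/3*3/5 + 1/6*3/10 + 1/6*1/5 = 7/20
  d_1[S2] = 1/3*1/5 + 1/3*1/5 + 1/6*1/5 + 1/6*1/2 = 1/4
  d_1[S3] = 1/3*1/10 + 1/3*1/10 + 1/6*1/10 + 1/6*1/5 = 7/60
d_1 = (S0=17/60, S1=7/20, S2=1/4, S3=7/60)
  d_2[S0] = 17/60*1/2 + 7/20*1/10 + 1/4*2/5 + 7/60*1/10 = 173/600
  d_2[S1] = 17/60*1/5 + 7/20*3/5 + 1/4*3/10 + 7/60*1/5 = 73/200
  d_2[S2] = 17/60*1/5 + 7/20*1/5 + 1/4*1/5 + 7/60*1/2 = 47/200
  d_2[S3] = 17/60*1/10 + 7/20*1/10 + 1/4*1/10 + 7/60*1/5 = 67/600
d_2 = (S0=173/600, S1=73/200, S2=47/200, S3=67/600)
  d_3[S0] = 173/600*1/2 + 73/200*1/10 + 47/200*2/5 + 67/600*1/10 = 343/1200
  d_3[S1] = 173/600*1/5 + 73/200*3/5 + 47/200*3/10 + 67/600*1/5 = 739/2000
  d_3[S2] = 173/600*1/5 + 73/200*1/5 + 47/200*1/5 + 67/600*1/2 = 467/2000
  d_3[S3] = 173/600*1/10 + 73/200*1/10 + 47/200*1/10 + 67/600*1/5 = 667/6000
d_3 = (S0=343/1200, S1=739/2000, S2=467/2000, S3=667/6000)

Answer: 343/1200 739/2000 467/2000 667/6000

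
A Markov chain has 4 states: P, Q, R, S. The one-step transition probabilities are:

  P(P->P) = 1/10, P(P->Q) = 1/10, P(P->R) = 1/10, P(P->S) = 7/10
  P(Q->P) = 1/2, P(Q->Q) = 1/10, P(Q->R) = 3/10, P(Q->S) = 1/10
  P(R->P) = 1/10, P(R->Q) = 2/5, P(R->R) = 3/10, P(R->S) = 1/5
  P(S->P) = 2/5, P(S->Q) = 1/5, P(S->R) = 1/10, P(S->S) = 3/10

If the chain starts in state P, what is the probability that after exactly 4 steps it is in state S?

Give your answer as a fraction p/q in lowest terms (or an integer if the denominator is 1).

Answer: 1789/5000

Derivation:
Computing P^4 by repeated multiplication:
P^1 =
  P: [1/10, 1/10, 1/10, 7/10]
  Q: [1/2, 1/10, 3/10, 1/10]
  R: [1/10, 2/5, 3/10, 1/5]
  S: [2/5, 1/5, 1/10, 3/10]
P^2 =
  P: [7/20, 1/5, 7/50, 31/100]
  Q: [17/100, 1/5, 9/50, 9/20]
  R: [8/25, 21/100, 6/25, 23/100]
  S: [27/100, 4/25, 4/25, 41/100]
P^3 =
  P: [273/1000, 173/1000, 21/125, 193/500]
  Q: [63/200, 199/1000, 22/125, 31/100]
  R: [253/1000, 39/200, 19/100, 181/500]
  S: [287/1000, 189/1000, 41/250, 9/25]
P^4 =
  P: [57/200, 189/1000, 841/5000, 1789/5000]
  Q: [1363/5000, 919/5000, 7/40, 1843/5000]
  R: [1433/5000, 483/2500, 177/1000, 429/1250]
  S: [709/2500, 463/2500, 853/5000, 1803/5000]

(P^4)[P -> S] = 1789/5000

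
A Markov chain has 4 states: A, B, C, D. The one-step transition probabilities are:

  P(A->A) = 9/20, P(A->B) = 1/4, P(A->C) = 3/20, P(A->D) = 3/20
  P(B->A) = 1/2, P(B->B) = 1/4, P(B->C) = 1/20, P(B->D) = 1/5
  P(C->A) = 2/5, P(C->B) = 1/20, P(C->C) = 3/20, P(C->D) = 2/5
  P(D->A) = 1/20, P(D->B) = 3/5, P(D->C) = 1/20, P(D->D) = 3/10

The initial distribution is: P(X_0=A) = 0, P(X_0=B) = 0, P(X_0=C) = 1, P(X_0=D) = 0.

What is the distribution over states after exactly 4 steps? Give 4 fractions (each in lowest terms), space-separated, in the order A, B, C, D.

Propagating the distribution step by step (d_{t+1} = d_t * P):
d_0 = (A=0, B=0, C=1, D=0)
  d_1[A] = 0*9/20 + 0*1/2 + 1*2/5 + 0*1/20 = 2/5
  d_1[B] = 0*1/4 + 0*1/4 + 1*1/20 + 0*3/5 = 1/20
  d_1[C] = 0*3/20 + 0*1/20 + 1*3/20 + 0*1/20 = 3/20
  d_1[D] = 0*3/20 + 0*1/5 + 1*2/5 + 0*3/10 = 2/5
d_1 = (A=2/5, B=1/20, C=3/20, D=2/5)
  d_2[A] = 2/5*9/20 + 1/20*1/2 + 3/20*2/5 + 2/5*1/20 = 57/200
  d_2[B] = 2/5*1/4 + 1/20*1/4 + 3/20*1/20 + 2/5*3/5 = 9/25
  d_2[C] = 2/5*3/20 + 1/20*1/20 + 3/20*3/20 + 2/5*1/20 = 21/200
  d_2[D] = 2/5*3/20 + 1/20*1/5 + 3/20*2/5 + 2/5*3/10 = 1/4
d_2 = (A=57/200, B=9/25, C=21/200, D=1/4)
  d_3[A] = 57/200*9/20 + 9/25*1/2 + 21/200*2/5 + 1/4*1/20 = 1451/4000
  d_3[B] = 57/200*1/4 + 9/25*1/4 + 21/200*1/20 + 1/4*3/5 = 633/2000
  d_3[C] = 57/200*3/20 + 9/25*1/20 + 21/200*3/20 + 1/4*1/20 = 89/1000
  d_3[D] = 57/200*3/20 + 9/25*1/5 + 21/200*2/5 + 1/4*3/10 = 927/4000
d_3 = (A=1451/4000, B=633/2000, C=89/1000, D=927/4000)
  d_4[A] = 1451/4000*9/20 + 633/2000*1/2 + 89/1000*2/5 + 927/4000*1/20 = 14747/40000
  d_4[B] = 1451/4000*1/4 + 633/2000*1/4 + 89/1000*1/20 + 927/4000*3/5 = 5013/16000
  d_4[C] = 1451/4000*3/20 + 633/2000*1/20 + 89/1000*3/20 + 927/4000*1/20 = 3807/40000
  d_4[D] = 1451/4000*3/20 + 633/2000*1/5 + 89/1000*2/5 + 927/4000*3/10 = 17827/80000
d_4 = (A=14747/40000, B=5013/16000, C=3807/40000, D=17827/80000)

Answer: 14747/40000 5013/16000 3807/40000 17827/80000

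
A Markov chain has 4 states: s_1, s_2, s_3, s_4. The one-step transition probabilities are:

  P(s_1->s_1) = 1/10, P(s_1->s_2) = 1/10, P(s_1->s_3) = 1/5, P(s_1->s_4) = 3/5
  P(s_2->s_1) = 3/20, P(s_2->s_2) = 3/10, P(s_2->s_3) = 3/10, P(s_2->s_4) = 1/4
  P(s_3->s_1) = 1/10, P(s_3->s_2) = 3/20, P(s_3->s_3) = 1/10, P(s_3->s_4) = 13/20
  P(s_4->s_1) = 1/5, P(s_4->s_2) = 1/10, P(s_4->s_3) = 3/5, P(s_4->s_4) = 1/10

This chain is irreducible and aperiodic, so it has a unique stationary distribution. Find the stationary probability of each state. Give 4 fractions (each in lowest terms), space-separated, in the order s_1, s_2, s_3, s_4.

Answer: 126/869 380/2607 866/2607 983/2607

Derivation:
The stationary distribution satisfies pi = pi * P, i.e.:
  pi_s_1 = 1/10*pi_s_1 + 3/20*pi_s_2 + 1/10*pi_s_3 + 1/5*pi_s_4
  pi_s_2 = 1/10*pi_s_1 + 3/10*pi_s_2 + 3/20*pi_s_3 + 1/10*pi_s_4
  pi_s_3 = 1/5*pi_s_1 + 3/10*pi_s_2 + 1/10*pi_s_3 + 3/5*pi_s_4
  pi_s_4 = 3/5*pi_s_1 + 1/4*pi_s_2 + 13/20*pi_s_3 + 1/10*pi_s_4
with normalization: pi_s_1 + pi_s_2 + pi_s_3 + pi_s_4 = 1.

Using the first 3 balance equations plus normalization, the linear system A*pi = b is:
  [-9/10, 3/20, 1/10, 1/5] . pi = 0
  [1/10, -7/10, 3/20, 1/10] . pi = 0
  [1/5, 3/10, -9/10, 3/5] . pi = 0
  [1, 1, 1, 1] . pi = 1

Solving yields:
  pi_s_1 = 126/869
  pi_s_2 = 380/2607
  pi_s_3 = 866/2607
  pi_s_4 = 983/2607

Verification (pi * P):
  126/869*1/10 + 380/2607*3/20 + 866/2607*1/10 + 983/2607*1/5 = 126/869 = pi_s_1  (ok)
  126/869*1/10 + 380/2607*3/10 + 866/2607*3/20 + 983/2607*1/10 = 380/2607 = pi_s_2  (ok)
  126/869*1/5 + 380/2607*3/10 + 866/2607*1/10 + 983/2607*3/5 = 866/2607 = pi_s_3  (ok)
  126/869*3/5 + 380/2607*1/4 + 866/2607*13/20 + 983/2607*1/10 = 983/2607 = pi_s_4  (ok)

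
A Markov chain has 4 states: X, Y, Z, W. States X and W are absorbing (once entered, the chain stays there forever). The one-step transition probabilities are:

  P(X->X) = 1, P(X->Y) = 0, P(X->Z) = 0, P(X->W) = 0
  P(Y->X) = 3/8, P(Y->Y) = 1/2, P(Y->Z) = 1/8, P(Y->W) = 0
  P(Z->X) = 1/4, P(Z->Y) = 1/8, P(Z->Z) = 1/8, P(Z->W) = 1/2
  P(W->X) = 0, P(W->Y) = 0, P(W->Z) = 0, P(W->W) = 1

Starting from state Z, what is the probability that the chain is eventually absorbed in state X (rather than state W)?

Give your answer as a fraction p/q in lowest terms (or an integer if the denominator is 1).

Let a_i = P(absorbed in X | start in state i).
Boundary conditions: a_X = 1, a_W = 0.
For each transient state i, a_i = sum_j P(i->j) * a_j:
  a_Y = 3/8*a_X + 1/2*a_Y + 1/8*a_Z + 0*a_W
  a_Z = 1/4*a_X + 1/8*a_Y + 1/8*a_Z + 1/2*a_W

Substituting a_X = 1 and a_W = 0, rearrange to (I - Q) a = r where r[i] = P(i -> X):
  [1/2, -1/8] . (a_Y, a_Z) = 3/8
  [-1/8, 7/8] . (a_Y, a_Z) = 1/4

Solving yields:
  a_Y = 23/27
  a_Z = 11/27

Starting state is Z, so the absorption probability is a_Z = 11/27.

Answer: 11/27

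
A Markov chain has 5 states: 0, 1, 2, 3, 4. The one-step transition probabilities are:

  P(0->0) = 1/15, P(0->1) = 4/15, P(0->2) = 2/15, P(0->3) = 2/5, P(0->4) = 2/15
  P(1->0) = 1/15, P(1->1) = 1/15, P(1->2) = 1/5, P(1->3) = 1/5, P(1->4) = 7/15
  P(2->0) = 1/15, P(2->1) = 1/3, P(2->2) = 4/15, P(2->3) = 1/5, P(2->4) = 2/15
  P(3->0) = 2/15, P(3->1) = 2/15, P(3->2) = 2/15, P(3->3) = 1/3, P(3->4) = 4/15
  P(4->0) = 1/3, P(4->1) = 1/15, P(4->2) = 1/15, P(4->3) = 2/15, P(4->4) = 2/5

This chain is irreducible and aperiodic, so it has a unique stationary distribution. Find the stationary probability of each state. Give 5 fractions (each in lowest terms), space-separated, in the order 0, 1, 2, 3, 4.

Answer: 598/3691 1700/11073 1582/11073 2717/11073 3280/11073

Derivation:
The stationary distribution satisfies pi = pi * P, i.e.:
  pi_0 = 1/15*pi_0 + 1/15*pi_1 + 1/15*pi_2 + 2/15*pi_3 + 1/3*pi_4
  pi_1 = 4/15*pi_0 + 1/15*pi_1 + 1/3*pi_2 + 2/15*pi_3 + 1/15*pi_4
  pi_2 = 2/15*pi_0 + 1/5*pi_1 + 4/15*pi_2 + 2/15*pi_3 + 1/15*pi_4
  pi_3 = 2/5*pi_0 + 1/5*pi_1 + 1/5*pi_2 + 1/3*pi_3 + 2/15*pi_4
  pi_4 = 2/15*pi_0 + 7/15*pi_1 + 2/15*pi_2 + 4/15*pi_3 + 2/5*pi_4
with normalization: pi_0 + pi_1 + pi_2 + pi_3 + pi_4 = 1.

Using the first 4 balance equations plus normalization, the linear system A*pi = b is:
  [-14/15, 1/15, 1/15, 2/15, 1/3] . pi = 0
  [4/15, -14/15, 1/3, 2/15, 1/15] . pi = 0
  [2/15, 1/5, -11/15, 2/15, 1/15] . pi = 0
  [2/5, 1/5, 1/5, -2/3, 2/15] . pi = 0
  [1, 1, 1, 1, 1] . pi = 1

Solving yields:
  pi_0 = 598/3691
  pi_1 = 1700/11073
  pi_2 = 1582/11073
  pi_3 = 2717/11073
  pi_4 = 3280/11073

Verification (pi * P):
  598/3691*1/15 + 1700/11073*1/15 + 1582/11073*1/15 + 2717/11073*2/15 + 3280/11073*1/3 = 598/3691 = pi_0  (ok)
  598/3691*4/15 + 1700/11073*1/15 + 1582/11073*1/3 + 2717/11073*2/15 + 3280/11073*1/15 = 1700/11073 = pi_1  (ok)
  598/3691*2/15 + 1700/11073*1/5 + 1582/11073*4/15 + 2717/11073*2/15 + 3280/11073*1/15 = 1582/11073 = pi_2  (ok)
  598/3691*2/5 + 1700/11073*1/5 + 1582/11073*1/5 + 2717/11073*1/3 + 3280/11073*2/15 = 2717/11073 = pi_3  (ok)
  598/3691*2/15 + 1700/11073*7/15 + 1582/11073*2/15 + 2717/11073*4/15 + 3280/11073*2/5 = 3280/11073 = pi_4  (ok)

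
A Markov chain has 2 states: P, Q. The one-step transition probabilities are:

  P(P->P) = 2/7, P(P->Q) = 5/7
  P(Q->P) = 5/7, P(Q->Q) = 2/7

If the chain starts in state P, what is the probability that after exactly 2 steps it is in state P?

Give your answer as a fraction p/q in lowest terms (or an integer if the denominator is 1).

Answer: 29/49

Derivation:
Computing P^2 by repeated multiplication:
P^1 =
  P: [2/7, 5/7]
  Q: [5/7, 2/7]
P^2 =
  P: [29/49, 20/49]
  Q: [20/49, 29/49]

(P^2)[P -> P] = 29/49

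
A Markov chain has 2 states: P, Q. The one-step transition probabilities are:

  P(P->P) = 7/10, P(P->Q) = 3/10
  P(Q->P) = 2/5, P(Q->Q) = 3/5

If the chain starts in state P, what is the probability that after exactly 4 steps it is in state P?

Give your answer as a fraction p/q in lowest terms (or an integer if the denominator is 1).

Answer: 5749/10000

Derivation:
Computing P^4 by repeated multiplication:
P^1 =
  P: [7/10, 3/10]
  Q: [2/5, 3/5]
P^2 =
  P: [61/100, 39/100]
  Q: [13/25, 12/25]
P^3 =
  P: [583/1000, 417/1000]
  Q: [139/250, 111/250]
P^4 =
  P: [5749/10000, 4251/10000]
  Q: [1417/2500, 1083/2500]

(P^4)[P -> P] = 5749/10000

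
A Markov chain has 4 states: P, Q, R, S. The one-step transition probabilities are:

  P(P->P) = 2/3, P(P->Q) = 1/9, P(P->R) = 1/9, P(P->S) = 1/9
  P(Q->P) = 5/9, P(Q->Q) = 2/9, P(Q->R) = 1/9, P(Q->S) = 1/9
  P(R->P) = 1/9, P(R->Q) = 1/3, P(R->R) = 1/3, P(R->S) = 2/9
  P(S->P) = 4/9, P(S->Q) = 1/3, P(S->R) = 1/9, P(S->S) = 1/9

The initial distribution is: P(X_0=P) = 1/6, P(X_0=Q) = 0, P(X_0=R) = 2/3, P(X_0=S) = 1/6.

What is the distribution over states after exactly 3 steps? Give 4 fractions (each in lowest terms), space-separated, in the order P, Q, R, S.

Propagating the distribution step by step (d_{t+1} = d_t * P):
d_0 = (P=1/6, Q=0, R=2/3, S=1/6)
  d_1[P] = 1/6*2/3 + 0*5/9 + 2/3*1/9 + 1/6*4/9 = 7/27
  d_1[Q] = 1/6*1/9 + 0*2/9 + 2/3*1/3 + 1/6*1/3 = 8/27
  d_1[R] = 1/6*1/9 + 0*1/9 + 2/3*1/3 + 1/6*1/9 = 7/27
  d_1[S] = 1/6*1/9 + 0*1/9 + 2/3*2/9 + 1/6*1/9 = 5/27
d_1 = (P=7/27, Q=8/27, R=7/27, S=5/27)
  d_2[P] = 7/27*2/3 + 8/27*5/9 + 7/27*1/9 + 5/27*4/9 = 109/243
  d_2[Q] = 7/27*1/9 + 8/27*2/9 + 7/27*1/3 + 5/27*1/3 = 59/243
  d_2[R] = 7/27*1/9 + 8/27*1/9 + 7/27*1/3 + 5/27*1/9 = 41/243
  d_2[S] = 7/27*1/9 + 8/27*1/9 + 7/27*2/9 + 5/27*1/9 = 34/243
d_2 = (P=109/243, Q=59/243, R=41/243, S=34/243)
  d_3[P] = 109/243*2/3 + 59/243*5/9 + 41/243*1/9 + 34/243*4/9 = 1126/2187
  d_3[Q] = 109/243*1/9 + 59/243*2/9 + 41/243*1/3 + 34/243*1/3 = 452/2187
  d_3[R] = 109/243*1/9 + 59/243*1/9 + 41/243*1/3 + 34/243*1/9 = 325/2187
  d_3[S] = 109/243*1/9 + 59/243*1/9 + 41/243*2/9 + 34/243*1/9 = 284/2187
d_3 = (P=1126/2187, Q=452/2187, R=325/2187, S=284/2187)

Answer: 1126/2187 452/2187 325/2187 284/2187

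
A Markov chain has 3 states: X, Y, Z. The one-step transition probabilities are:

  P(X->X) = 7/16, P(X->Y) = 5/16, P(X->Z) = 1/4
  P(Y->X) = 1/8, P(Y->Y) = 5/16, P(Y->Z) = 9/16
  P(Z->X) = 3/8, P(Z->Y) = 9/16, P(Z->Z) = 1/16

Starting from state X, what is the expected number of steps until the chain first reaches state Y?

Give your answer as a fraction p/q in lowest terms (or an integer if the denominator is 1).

Let h_i = expected steps to first reach Y from state i.
Boundary: h_Y = 0.
First-step equations for the other states:
  h_X = 1 + 7/16*h_X + 5/16*h_Y + 1/4*h_Z
  h_Z = 1 + 3/8*h_X + 9/16*h_Y + 1/16*h_Z

Substituting h_Y = 0 and rearranging gives the linear system (I - Q) h = 1:
  [9/16, -1/4] . (h_X, h_Z) = 1
  [-3/8, 15/16] . (h_X, h_Z) = 1

Solving yields:
  h_X = 304/111
  h_Z = 80/37

Starting state is X, so the expected hitting time is h_X = 304/111.

Answer: 304/111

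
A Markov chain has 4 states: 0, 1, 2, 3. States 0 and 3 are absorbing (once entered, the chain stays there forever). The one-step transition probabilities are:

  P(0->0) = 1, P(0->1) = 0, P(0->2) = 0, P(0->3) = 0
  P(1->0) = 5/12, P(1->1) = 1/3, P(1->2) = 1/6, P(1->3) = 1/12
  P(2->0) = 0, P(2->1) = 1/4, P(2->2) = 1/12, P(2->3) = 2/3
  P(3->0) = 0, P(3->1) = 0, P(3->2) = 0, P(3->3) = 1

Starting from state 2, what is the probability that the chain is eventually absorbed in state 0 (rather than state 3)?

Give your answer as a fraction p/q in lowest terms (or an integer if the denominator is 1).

Let a_i = P(absorbed in 0 | start in state i).
Boundary conditions: a_0 = 1, a_3 = 0.
For each transient state i, a_i = sum_j P(i->j) * a_j:
  a_1 = 5/12*a_0 + 1/3*a_1 + 1/6*a_2 + 1/12*a_3
  a_2 = 0*a_0 + 1/4*a_1 + 1/12*a_2 + 2/3*a_3

Substituting a_0 = 1 and a_3 = 0, rearrange to (I - Q) a = r where r[i] = P(i -> 0):
  [2/3, -1/6] . (a_1, a_2) = 5/12
  [-1/4, 11/12] . (a_1, a_2) = 0

Solving yields:
  a_1 = 55/82
  a_2 = 15/82

Starting state is 2, so the absorption probability is a_2 = 15/82.

Answer: 15/82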